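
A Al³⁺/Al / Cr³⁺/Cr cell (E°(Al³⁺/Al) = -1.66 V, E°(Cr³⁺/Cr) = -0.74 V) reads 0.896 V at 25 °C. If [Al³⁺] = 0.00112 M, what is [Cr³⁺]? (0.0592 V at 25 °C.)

From the Nernst equation, log Q = n(E° − E)/0.0592 = 3(0.92 − 0.896)/0.0592 = 1.216, so Q = 16.5.
With Q = [Al³⁺]/[Cr³⁺] and the known concentrations, [Cr³⁺] in the denominator gives [Cr³⁺] = 6.8 × 10^-5 M.

6.8 × 10^-5 M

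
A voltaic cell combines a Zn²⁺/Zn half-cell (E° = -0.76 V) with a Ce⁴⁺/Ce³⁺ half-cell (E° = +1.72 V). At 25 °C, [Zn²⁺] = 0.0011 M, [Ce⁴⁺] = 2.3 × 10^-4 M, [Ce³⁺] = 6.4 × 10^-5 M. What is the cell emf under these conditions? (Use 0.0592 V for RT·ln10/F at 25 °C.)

2.60 V

The Ce⁴⁺/Ce³⁺ couple has the higher reduction potential and acts as the cathode, so E°_cell = +1.72 − (-0.76) = 2.48 V.
Balancing electrons gives n = 2; the reaction quotient is Q = [Zn²⁺]·[Ce³⁺]^2/[Ce⁴⁺]^2 = 8.52 × 10^-5.
At 25 °C, E = E° − (0.0592/n) log Q = 2.48 − (0.0592/2)(-4.070) = 2.480 + 0.120 = 2.600 V.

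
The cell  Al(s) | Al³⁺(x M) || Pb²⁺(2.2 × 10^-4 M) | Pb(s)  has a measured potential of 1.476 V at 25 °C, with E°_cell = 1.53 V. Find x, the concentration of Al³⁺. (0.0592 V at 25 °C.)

From the Nernst equation, log Q = n(E° − E)/0.0592 = 6(1.53 − 1.476)/0.0592 = 5.473, so Q = 2.97 × 10^5.
With Q = [Al³⁺]^2/[Pb²⁺]^3 and the known concentrations, [Al³⁺]^2 in the numerator gives [Al³⁺] = 0.0018 M.

0.0018 M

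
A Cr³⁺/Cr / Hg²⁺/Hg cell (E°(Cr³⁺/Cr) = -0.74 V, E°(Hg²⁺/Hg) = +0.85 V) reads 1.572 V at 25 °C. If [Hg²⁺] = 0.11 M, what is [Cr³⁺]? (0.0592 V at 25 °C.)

From the Nernst equation, log Q = n(E° − E)/0.0592 = 6(1.59 − 1.572)/0.0592 = 1.824, so Q = 66.7.
With Q = [Cr³⁺]^2/[Hg²⁺]^3 and the known concentrations, [Cr³⁺]^2 in the numerator gives [Cr³⁺] = 0.3 M.

0.3 M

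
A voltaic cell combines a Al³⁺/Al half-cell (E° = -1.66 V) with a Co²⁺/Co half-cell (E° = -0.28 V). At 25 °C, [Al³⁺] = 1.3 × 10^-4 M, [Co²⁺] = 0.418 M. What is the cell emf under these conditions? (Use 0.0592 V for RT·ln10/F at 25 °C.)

The Co²⁺/Co couple has the higher reduction potential and acts as the cathode, so E°_cell = -0.28 − (-1.66) = 1.38 V.
Balancing electrons gives n = 6; the reaction quotient is Q = [Al³⁺]^2/[Co²⁺]^3 = 2.31 × 10^-7.
At 25 °C, E = E° − (0.0592/n) log Q = 1.38 − (0.0592/6)(-6.636) = 1.380 + 0.065 = 1.445 V.

1.45 V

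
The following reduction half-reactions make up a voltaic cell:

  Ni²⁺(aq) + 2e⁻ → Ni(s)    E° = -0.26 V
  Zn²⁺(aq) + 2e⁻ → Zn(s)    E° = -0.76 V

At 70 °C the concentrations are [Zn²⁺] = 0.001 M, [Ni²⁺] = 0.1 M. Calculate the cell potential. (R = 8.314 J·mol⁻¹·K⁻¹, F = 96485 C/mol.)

The Ni²⁺/Ni couple has the higher reduction potential and acts as the cathode, so E°_cell = -0.26 − (-0.76) = 0.50 V.
Balancing electrons gives n = 2; the reaction quotient is Q = [Zn²⁺]/[Ni²⁺] = 0.0100.
E = E° − (RT/nF) ln Q = 0.50 − (8.314×343)/(2×96485) × (-4.605) = 0.500 + 0.068 = 0.568 V.

0.568 V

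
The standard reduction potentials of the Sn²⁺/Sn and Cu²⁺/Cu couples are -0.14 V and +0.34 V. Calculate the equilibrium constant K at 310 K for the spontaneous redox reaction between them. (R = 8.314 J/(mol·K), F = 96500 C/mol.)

E°_cell = +0.34 − (-0.14) = 0.48 V, with n = 2 electrons transferred.
At equilibrium E = 0, so the Nernst equation gives ln K = nFE°/RT = (2)(96500)(0.48)/((8.314)(310)) = 35.94.
K = e^35.94 = 4.1 × 10^15.

4.1 × 10^15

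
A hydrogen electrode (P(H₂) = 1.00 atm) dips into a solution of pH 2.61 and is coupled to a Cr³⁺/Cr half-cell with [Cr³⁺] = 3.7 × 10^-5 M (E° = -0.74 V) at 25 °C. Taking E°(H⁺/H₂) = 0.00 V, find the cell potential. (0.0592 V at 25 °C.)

0.67 V

The hydrogen couple is the cathode, so E°_cell = 0.74 V; n = 6.
[H⁺] = 10^(−2.61) = 0.0025 M, and Q = [Cr³⁺]^2·P(H₂)^3 / [H⁺]^6 = 6.26 × 10^6.
E = E° − (0.0592/6) log Q = 0.74 − (0.0592/6)(6.796) = 0.673 V.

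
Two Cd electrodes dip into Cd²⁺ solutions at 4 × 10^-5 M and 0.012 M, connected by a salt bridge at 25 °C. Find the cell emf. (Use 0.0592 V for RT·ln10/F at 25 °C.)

0.073 V

Both half-cells are Cd²⁺/Cd, so E°_cell = 0. The concentrated side is the cathode; the cell reaction moves Cd²⁺ from high to low concentration with n = 2.
Q = [Cd²⁺]_dilute/[Cd²⁺]_conc = 4 × 10^-5/0.012 = 0.00333.
E = 0 − (0.0592/2) log Q = −(0.0592/2)(-2.477) = 0.0733 V.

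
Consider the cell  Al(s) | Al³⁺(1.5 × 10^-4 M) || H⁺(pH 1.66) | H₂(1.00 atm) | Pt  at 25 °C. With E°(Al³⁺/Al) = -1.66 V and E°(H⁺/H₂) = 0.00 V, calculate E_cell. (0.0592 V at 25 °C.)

1.64 V

The hydrogen couple is the cathode, so E°_cell = 1.66 V; n = 6.
[H⁺] = 10^(−1.66) = 0.022 M, and Q = [Al³⁺]^2·P(H₂)^3 / [H⁺]^6 = 205.
E = E° − (0.0592/6) log Q = 1.66 − (0.0592/6)(2.312) = 1.637 V.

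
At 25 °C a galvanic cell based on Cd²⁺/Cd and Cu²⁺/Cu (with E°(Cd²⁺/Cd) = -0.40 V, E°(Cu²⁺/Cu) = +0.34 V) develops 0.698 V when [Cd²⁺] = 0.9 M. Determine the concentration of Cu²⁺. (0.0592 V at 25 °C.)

From the Nernst equation, log Q = n(E° − E)/0.0592 = 2(0.74 − 0.698)/0.0592 = 1.419, so Q = 26.2.
With Q = [Cd²⁺]/[Cu²⁺] and the known concentrations, [Cu²⁺] in the denominator gives [Cu²⁺] = 0.034 M.

0.034 M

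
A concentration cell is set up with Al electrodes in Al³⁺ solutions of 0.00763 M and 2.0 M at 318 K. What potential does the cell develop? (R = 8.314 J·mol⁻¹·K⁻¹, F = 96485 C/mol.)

Both half-cells are Al³⁺/Al, so E°_cell = 0. The concentrated side is the cathode; the cell reaction moves Al³⁺ from high to low concentration with n = 3.
Q = [Al³⁺]_dilute/[Al³⁺]_conc = 0.00763/2.0 = 0.00381.
E = 0 − (RT/nF) ln Q = −((8.314×318)/(3×96485))(-5.569) = 0.0509 V.

0.051 V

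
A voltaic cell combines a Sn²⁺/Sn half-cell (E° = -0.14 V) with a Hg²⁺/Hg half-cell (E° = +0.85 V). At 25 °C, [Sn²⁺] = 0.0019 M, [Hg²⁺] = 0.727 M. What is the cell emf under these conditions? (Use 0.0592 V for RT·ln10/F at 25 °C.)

1.07 V

The Hg²⁺/Hg couple has the higher reduction potential and acts as the cathode, so E°_cell = +0.85 − (-0.14) = 0.99 V.
Balancing electrons gives n = 2; the reaction quotient is Q = [Sn²⁺]/[Hg²⁺] = 0.00261.
At 25 °C, E = E° − (0.0592/n) log Q = 0.99 − (0.0592/2)(-2.583) = 0.990 + 0.076 = 1.066 V.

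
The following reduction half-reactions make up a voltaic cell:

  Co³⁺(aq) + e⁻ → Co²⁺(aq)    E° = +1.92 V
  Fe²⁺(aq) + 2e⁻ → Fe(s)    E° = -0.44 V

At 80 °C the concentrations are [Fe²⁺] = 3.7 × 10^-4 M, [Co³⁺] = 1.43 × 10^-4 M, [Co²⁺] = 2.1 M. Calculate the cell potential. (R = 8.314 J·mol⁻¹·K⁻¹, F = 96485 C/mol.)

2.19 V

The Co³⁺/Co²⁺ couple has the higher reduction potential and acts as the cathode, so E°_cell = +1.92 − (-0.44) = 2.36 V.
Balancing electrons gives n = 2; the reaction quotient is Q = [Fe²⁺]·[Co²⁺]^2/[Co³⁺]^2 = 7.98 × 10^4.
E = E° − (RT/nF) ln Q = 2.36 − (8.314×353)/(2×96485) × (11.287) = 2.360 − 0.172 = 2.188 V.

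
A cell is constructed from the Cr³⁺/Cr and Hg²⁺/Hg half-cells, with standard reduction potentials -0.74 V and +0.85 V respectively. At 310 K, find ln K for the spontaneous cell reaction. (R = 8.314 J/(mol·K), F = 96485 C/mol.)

ln K = 357.1

E°_cell = +0.85 − (-0.74) = 1.59 V, with n = 6 electrons transferred.
At equilibrium E = 0, so the Nernst equation gives ln K = nFE°/RT = (6)(96485)(1.59)/((8.314)(310)) = 357.14.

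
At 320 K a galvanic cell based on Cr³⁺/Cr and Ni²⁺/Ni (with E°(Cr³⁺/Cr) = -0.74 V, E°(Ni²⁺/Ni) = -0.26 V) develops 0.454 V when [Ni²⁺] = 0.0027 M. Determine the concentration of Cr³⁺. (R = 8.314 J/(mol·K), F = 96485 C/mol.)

0.0024 M

From the Nernst equation, ln Q = nF(E° − E)/RT = 6×96485×(0.48 − 0.454)/(8.314×320) = 5.657, so Q = 286.
With Q = [Cr³⁺]^2/[Ni²⁺]^3 and the known concentrations, [Cr³⁺]^2 in the numerator gives [Cr³⁺] = 0.0024 M.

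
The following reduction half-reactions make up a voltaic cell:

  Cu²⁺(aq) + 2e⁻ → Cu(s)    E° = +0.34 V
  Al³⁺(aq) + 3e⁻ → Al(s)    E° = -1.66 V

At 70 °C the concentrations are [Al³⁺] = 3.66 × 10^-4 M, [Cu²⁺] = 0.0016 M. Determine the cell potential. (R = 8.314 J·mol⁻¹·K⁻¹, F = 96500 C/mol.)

1.98 V

The Cu²⁺/Cu couple has the higher reduction potential and acts as the cathode, so E°_cell = +0.34 − (-1.66) = 2.00 V.
Balancing electrons gives n = 6; the reaction quotient is Q = [Al³⁺]^2/[Cu²⁺]^3 = 32.7.
E = E° − (RT/nF) ln Q = 2.00 − (8.314×343)/(6×96500) × (3.488) = 2.000 − 0.017 = 1.983 V.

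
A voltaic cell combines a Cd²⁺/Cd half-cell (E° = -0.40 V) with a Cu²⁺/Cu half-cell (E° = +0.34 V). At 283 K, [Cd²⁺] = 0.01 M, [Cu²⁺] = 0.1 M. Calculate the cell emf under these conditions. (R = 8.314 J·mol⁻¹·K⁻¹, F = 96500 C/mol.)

The Cu²⁺/Cu couple has the higher reduction potential and acts as the cathode, so E°_cell = +0.34 − (-0.40) = 0.74 V.
Balancing electrons gives n = 2; the reaction quotient is Q = [Cd²⁺]/[Cu²⁺] = 0.100.
E = E° − (RT/nF) ln Q = 0.74 − (8.314×283)/(2×96500) × (-2.303) = 0.740 + 0.028 = 0.768 V.

0.768 V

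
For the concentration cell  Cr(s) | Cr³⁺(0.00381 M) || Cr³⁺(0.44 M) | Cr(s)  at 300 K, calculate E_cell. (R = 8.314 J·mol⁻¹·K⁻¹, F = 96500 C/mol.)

0.041 V

Both half-cells are Cr³⁺/Cr, so E°_cell = 0. The concentrated side is the cathode; the cell reaction moves Cr³⁺ from high to low concentration with n = 3.
Q = [Cr³⁺]_dilute/[Cr³⁺]_conc = 0.00381/0.44 = 0.00866.
E = 0 − (RT/nF) ln Q = −((8.314×300)/(3×96500))(-4.749) = 0.0409 V.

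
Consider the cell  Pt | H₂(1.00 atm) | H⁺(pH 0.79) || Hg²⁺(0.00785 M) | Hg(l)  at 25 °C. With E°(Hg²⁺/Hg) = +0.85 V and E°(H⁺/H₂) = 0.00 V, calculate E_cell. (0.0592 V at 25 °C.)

0.83 V

The Hg²⁺/Hg couple is the cathode, so E°_cell = 0.85 V; n = 2.
[H⁺] = 10^(−0.79) = 0.16 M, and Q = [H⁺]^2 / ([Hg²⁺]·P(H₂)) = 3.35.
E = E° − (0.0592/2) log Q = 0.85 − (0.0592/2)(0.525) = 0.834 V.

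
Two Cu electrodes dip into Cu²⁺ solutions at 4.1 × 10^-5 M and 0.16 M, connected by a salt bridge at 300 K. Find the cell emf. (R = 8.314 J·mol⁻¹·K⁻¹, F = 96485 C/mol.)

Both half-cells are Cu²⁺/Cu, so E°_cell = 0. The concentrated side is the cathode; the cell reaction moves Cu²⁺ from high to low concentration with n = 2.
Q = [Cu²⁺]_dilute/[Cu²⁺]_conc = 4.1 × 10^-5/0.16 = 2.56 × 10^-4.
E = 0 − (RT/nF) ln Q = −((8.314×300)/(2×96485))(-8.269) = 0.1069 V.

0.11 V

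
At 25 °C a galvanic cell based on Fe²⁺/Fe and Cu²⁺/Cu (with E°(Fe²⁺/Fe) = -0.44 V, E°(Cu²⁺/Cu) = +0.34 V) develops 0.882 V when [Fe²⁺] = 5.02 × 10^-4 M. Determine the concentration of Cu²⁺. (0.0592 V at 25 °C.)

From the Nernst equation, log Q = n(E° − E)/0.0592 = 2(0.78 − 0.882)/0.0592 = -3.446, so Q = 3.58 × 10^-4.
With Q = [Fe²⁺]/[Cu²⁺] and the known concentrations, [Cu²⁺] in the denominator gives [Cu²⁺] = 1.4 M.

1.4 M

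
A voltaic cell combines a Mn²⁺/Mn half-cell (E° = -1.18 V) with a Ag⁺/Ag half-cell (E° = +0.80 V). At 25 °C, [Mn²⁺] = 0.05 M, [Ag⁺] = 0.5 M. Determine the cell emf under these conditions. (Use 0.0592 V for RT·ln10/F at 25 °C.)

The Ag⁺/Ag couple has the higher reduction potential and acts as the cathode, so E°_cell = +0.80 − (-1.18) = 1.98 V.
Balancing electrons gives n = 2; the reaction quotient is Q = [Mn²⁺]/[Ag⁺]^2 = 0.200.
At 25 °C, E = E° − (0.0592/n) log Q = 1.98 − (0.0592/2)(-0.699) = 1.980 + 0.021 = 2.001 V.

2.00 V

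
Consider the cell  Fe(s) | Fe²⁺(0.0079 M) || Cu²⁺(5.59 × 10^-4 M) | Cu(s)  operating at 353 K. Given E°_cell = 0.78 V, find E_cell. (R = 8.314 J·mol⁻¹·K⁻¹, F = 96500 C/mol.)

Balancing electrons gives n = 2; the reaction quotient is Q = [Fe²⁺]/[Cu²⁺] = 14.1.
E = E° − (RT/nF) ln Q = 0.78 − (8.314×353)/(2×96500) × (2.648) = 0.780 − 0.040 = 0.740 V.

0.740 V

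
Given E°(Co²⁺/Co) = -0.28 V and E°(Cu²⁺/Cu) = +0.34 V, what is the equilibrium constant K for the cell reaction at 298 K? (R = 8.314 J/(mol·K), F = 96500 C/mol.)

9.4 × 10^20

E°_cell = +0.34 − (-0.28) = 0.62 V, with n = 2 electrons transferred.
At equilibrium E = 0, so the Nernst equation gives ln K = nFE°/RT = (2)(96500)(0.62)/((8.314)(298)) = 48.30.
K = e^48.30 = 9.4 × 10^20.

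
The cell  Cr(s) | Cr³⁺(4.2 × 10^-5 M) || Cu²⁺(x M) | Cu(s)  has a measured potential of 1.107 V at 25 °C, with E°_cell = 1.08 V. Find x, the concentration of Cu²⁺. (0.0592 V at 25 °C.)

From the Nernst equation, log Q = n(E° − E)/0.0592 = 6(1.08 − 1.107)/0.0592 = -2.736, so Q = 0.00183.
With Q = [Cr³⁺]^2/[Cu²⁺]^3 and the known concentrations, [Cu²⁺]^3 in the denominator gives [Cu²⁺] = 0.0099 M.

0.0099 M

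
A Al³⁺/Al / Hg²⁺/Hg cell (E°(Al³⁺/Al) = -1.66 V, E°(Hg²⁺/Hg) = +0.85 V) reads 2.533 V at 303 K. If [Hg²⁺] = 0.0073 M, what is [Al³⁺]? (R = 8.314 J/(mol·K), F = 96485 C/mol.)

4.4 × 10^-5 M

From the Nernst equation, ln Q = nF(E° − E)/RT = 6×96485×(2.51 − 2.533)/(8.314×303) = -5.286, so Q = 0.00506.
With Q = [Al³⁺]^2/[Hg²⁺]^3 and the known concentrations, [Al³⁺]^2 in the numerator gives [Al³⁺] = 4.4 × 10^-5 M.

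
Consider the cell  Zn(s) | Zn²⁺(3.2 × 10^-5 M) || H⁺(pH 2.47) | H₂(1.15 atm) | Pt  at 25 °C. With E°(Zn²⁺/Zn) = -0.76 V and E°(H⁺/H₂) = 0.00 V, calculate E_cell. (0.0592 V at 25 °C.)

0.75 V

The hydrogen couple is the cathode, so E°_cell = 0.76 V; n = 2.
[H⁺] = 10^(−2.47) = 0.0034 M, and Q = [Zn²⁺]·P(H₂) / [H⁺]^2 = 3.21.
E = E° − (0.0592/2) log Q = 0.76 − (0.0592/2)(0.506) = 0.745 V.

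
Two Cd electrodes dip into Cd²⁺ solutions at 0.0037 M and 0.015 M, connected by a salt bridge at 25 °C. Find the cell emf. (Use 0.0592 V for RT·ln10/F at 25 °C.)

0.018 V

Both half-cells are Cd²⁺/Cd, so E°_cell = 0. The concentrated side is the cathode; the cell reaction moves Cd²⁺ from high to low concentration with n = 2.
Q = [Cd²⁺]_dilute/[Cd²⁺]_conc = 0.0037/0.015 = 0.247.
E = 0 − (0.0592/2) log Q = −(0.0592/2)(-0.608) = 0.0180 V.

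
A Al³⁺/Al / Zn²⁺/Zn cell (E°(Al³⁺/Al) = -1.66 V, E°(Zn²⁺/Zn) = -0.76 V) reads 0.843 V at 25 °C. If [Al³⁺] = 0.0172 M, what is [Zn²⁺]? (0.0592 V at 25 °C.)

From the Nernst equation, log Q = n(E° − E)/0.0592 = 6(0.90 − 0.843)/0.0592 = 5.777, so Q = 5.98 × 10^5.
With Q = [Al³⁺]^2/[Zn²⁺]^3 and the known concentrations, [Zn²⁺]^3 in the denominator gives [Zn²⁺] = 7.9 × 10^-4 M.

7.9 × 10^-4 M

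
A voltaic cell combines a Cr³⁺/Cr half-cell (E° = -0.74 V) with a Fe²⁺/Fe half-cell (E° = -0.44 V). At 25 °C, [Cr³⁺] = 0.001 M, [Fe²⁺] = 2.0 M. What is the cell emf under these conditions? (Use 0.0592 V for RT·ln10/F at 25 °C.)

0.368 V

The Fe²⁺/Fe couple has the higher reduction potential and acts as the cathode, so E°_cell = -0.44 − (-0.74) = 0.30 V.
Balancing electrons gives n = 6; the reaction quotient is Q = [Cr³⁺]^2/[Fe²⁺]^3 = 1.25 × 10^-7.
At 25 °C, E = E° − (0.0592/n) log Q = 0.30 − (0.0592/6)(-6.903) = 0.300 + 0.068 = 0.368 V.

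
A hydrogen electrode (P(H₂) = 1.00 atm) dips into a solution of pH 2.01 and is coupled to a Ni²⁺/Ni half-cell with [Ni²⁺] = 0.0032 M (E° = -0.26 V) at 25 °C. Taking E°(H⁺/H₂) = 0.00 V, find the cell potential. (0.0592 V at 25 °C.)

0.21 V

The hydrogen couple is the cathode, so E°_cell = 0.26 V; n = 2.
[H⁺] = 10^(−2.01) = 0.0098 M, and Q = [Ni²⁺]·P(H₂) / [H⁺]^2 = 33.5.
E = E° − (0.0592/2) log Q = 0.26 − (0.0592/2)(1.525) = 0.215 V.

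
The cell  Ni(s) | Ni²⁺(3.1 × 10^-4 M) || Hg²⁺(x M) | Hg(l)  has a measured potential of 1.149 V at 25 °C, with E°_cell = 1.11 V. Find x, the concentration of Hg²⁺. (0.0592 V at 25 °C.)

From the Nernst equation, log Q = n(E° − E)/0.0592 = 2(1.11 − 1.149)/0.0592 = -1.318, so Q = 0.0481.
With Q = [Ni²⁺]/[Hg²⁺] and the known concentrations, [Hg²⁺] in the denominator gives [Hg²⁺] = 0.0064 M.

0.0064 M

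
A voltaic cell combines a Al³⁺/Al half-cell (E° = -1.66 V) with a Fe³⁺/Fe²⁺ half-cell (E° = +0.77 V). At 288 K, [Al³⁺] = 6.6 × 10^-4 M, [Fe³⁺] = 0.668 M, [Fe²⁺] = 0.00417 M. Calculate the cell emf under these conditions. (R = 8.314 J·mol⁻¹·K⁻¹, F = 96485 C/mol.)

2.62 V

The Fe³⁺/Fe²⁺ couple has the higher reduction potential and acts as the cathode, so E°_cell = +0.77 − (-1.66) = 2.43 V.
Balancing electrons gives n = 3; the reaction quotient is Q = [Al³⁺]·[Fe²⁺]^3/[Fe³⁺]^3 = 1.61 × 10^-10.
E = E° − (RT/nF) ln Q = 2.43 − (8.314×288)/(3×96485) × (-22.552) = 2.430 + 0.187 = 2.617 V.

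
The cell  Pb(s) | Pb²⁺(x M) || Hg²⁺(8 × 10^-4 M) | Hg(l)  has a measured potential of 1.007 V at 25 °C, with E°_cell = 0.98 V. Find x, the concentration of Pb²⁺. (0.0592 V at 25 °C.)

9.8 × 10^-5 M

From the Nernst equation, log Q = n(E° − E)/0.0592 = 2(0.98 − 1.007)/0.0592 = -0.912, so Q = 0.122.
With Q = [Pb²⁺]/[Hg²⁺] and the known concentrations, [Pb²⁺] in the numerator gives [Pb²⁺] = 9.8 × 10^-5 M.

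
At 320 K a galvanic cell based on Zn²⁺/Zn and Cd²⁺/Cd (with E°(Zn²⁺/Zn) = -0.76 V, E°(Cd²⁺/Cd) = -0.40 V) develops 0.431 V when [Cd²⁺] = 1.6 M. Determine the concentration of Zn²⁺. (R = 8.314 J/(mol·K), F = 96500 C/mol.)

0.0093 M

From the Nernst equation, ln Q = nF(E° − E)/RT = 2×96500×(0.36 − 0.431)/(8.314×320) = -5.151, so Q = 0.00580.
With Q = [Zn²⁺]/[Cd²⁺] and the known concentrations, [Zn²⁺] in the numerator gives [Zn²⁺] = 0.0093 M.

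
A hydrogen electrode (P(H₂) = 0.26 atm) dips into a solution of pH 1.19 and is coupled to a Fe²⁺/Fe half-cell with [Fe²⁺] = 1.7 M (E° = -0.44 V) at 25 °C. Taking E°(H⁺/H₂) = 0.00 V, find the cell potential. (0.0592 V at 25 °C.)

The hydrogen couple is the cathode, so E°_cell = 0.44 V; n = 2.
[H⁺] = 10^(−1.19) = 0.065 M, and Q = [Fe²⁺]·P(H₂) / [H⁺]^2 = 106.
E = E° − (0.0592/2) log Q = 0.44 − (0.0592/2)(2.025) = 0.380 V.

0.38 V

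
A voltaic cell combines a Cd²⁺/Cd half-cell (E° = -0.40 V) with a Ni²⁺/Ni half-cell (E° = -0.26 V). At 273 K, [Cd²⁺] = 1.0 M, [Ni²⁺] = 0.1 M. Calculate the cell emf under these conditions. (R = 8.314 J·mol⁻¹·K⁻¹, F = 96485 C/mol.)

0.113 V

The Ni²⁺/Ni couple has the higher reduction potential and acts as the cathode, so E°_cell = -0.26 − (-0.40) = 0.14 V.
Balancing electrons gives n = 2; the reaction quotient is Q = [Cd²⁺]/[Ni²⁺] = 10.0.
E = E° − (RT/nF) ln Q = 0.14 − (8.314×273)/(2×96485) × (2.303) = 0.140 − 0.027 = 0.113 V.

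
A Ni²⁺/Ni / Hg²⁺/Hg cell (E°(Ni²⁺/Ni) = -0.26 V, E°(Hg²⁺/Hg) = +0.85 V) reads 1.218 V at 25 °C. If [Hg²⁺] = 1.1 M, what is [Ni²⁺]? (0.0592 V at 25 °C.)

2.5 × 10^-4 M

From the Nernst equation, log Q = n(E° − E)/0.0592 = 2(1.11 − 1.218)/0.0592 = -3.649, so Q = 2.25 × 10^-4.
With Q = [Ni²⁺]/[Hg²⁺] and the known concentrations, [Ni²⁺] in the numerator gives [Ni²⁺] = 2.5 × 10^-4 M.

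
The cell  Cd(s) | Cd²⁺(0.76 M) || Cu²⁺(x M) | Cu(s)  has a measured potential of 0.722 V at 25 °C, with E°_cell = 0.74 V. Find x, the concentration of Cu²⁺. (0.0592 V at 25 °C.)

0.19 M

From the Nernst equation, log Q = n(E° − E)/0.0592 = 2(0.74 − 0.722)/0.0592 = 0.608, so Q = 4.06.
With Q = [Cd²⁺]/[Cu²⁺] and the known concentrations, [Cu²⁺] in the denominator gives [Cu²⁺] = 0.19 M.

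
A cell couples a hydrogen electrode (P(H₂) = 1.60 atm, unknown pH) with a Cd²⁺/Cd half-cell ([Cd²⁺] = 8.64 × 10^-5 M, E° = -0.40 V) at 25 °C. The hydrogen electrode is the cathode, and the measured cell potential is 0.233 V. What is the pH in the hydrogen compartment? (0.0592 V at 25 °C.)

pH = 4.75

E°_cell = 0.40 V and n = 2.
log Q = n(E° − E)/0.0592 = 2×(0.40 − 0.233)/0.0592 = 5.642.
With Q = [Cd²⁺]·P(H₂) / [H⁺]^2, solving for [H⁺] gives log[H⁺] = -4.751, so pH = 4.75.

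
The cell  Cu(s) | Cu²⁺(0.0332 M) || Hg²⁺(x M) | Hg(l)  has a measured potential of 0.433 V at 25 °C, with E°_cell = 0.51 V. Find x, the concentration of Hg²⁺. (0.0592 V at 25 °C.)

8.3 × 10^-5 M

From the Nernst equation, log Q = n(E° − E)/0.0592 = 2(0.51 − 0.433)/0.0592 = 2.601, so Q = 399.
With Q = [Cu²⁺]/[Hg²⁺] and the known concentrations, [Hg²⁺] in the denominator gives [Hg²⁺] = 8.3 × 10^-5 M.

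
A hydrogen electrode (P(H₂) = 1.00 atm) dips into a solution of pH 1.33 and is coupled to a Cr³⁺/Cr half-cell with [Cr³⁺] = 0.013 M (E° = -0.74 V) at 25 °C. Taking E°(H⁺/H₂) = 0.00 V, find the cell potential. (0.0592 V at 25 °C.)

The hydrogen couple is the cathode, so E°_cell = 0.74 V; n = 6.
[H⁺] = 10^(−1.33) = 0.047 M, and Q = [Cr³⁺]^2·P(H₂)^3 / [H⁺]^6 = 1.61 × 10^4.
E = E° − (0.0592/6) log Q = 0.74 − (0.0592/6)(4.208) = 0.698 V.

0.70 V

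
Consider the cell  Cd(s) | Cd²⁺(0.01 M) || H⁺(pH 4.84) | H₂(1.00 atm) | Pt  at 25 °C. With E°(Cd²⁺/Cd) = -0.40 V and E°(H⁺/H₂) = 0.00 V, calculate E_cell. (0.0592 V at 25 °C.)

The hydrogen couple is the cathode, so E°_cell = 0.40 V; n = 2.
[H⁺] = 10^(−4.84) = 1.4 × 10^-5 M, and Q = [Cd²⁺]·P(H₂) / [H⁺]^2 = 4.79 × 10^7.
E = E° − (0.0592/2) log Q = 0.40 − (0.0592/2)(7.680) = 0.173 V.

0.17 V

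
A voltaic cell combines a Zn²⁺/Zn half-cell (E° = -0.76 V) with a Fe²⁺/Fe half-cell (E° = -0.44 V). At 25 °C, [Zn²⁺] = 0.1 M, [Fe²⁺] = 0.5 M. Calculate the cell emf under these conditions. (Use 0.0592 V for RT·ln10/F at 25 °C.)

The Fe²⁺/Fe couple has the higher reduction potential and acts as the cathode, so E°_cell = -0.44 − (-0.76) = 0.32 V.
Balancing electrons gives n = 2; the reaction quotient is Q = [Zn²⁺]/[Fe²⁺] = 0.200.
At 25 °C, E = E° − (0.0592/n) log Q = 0.32 − (0.0592/2)(-0.699) = 0.320 + 0.021 = 0.341 V.

0.341 V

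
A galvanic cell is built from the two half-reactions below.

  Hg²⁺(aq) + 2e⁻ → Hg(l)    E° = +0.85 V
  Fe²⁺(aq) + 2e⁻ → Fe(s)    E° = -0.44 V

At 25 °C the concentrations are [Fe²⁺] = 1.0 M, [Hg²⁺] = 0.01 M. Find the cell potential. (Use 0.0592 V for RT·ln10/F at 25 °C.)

The Hg²⁺/Hg couple has the higher reduction potential and acts as the cathode, so E°_cell = +0.85 − (-0.44) = 1.29 V.
Balancing electrons gives n = 2; the reaction quotient is Q = [Fe²⁺]/[Hg²⁺] = 100.
At 25 °C, E = E° − (0.0592/n) log Q = 1.29 − (0.0592/2)(2.000) = 1.290 − 0.059 = 1.231 V.

1.23 V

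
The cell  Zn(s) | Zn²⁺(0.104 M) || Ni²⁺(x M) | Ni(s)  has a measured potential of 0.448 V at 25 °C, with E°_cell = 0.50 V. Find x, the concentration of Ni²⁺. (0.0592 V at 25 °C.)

0.0018 M

From the Nernst equation, log Q = n(E° − E)/0.0592 = 2(0.50 − 0.448)/0.0592 = 1.757, so Q = 57.1.
With Q = [Zn²⁺]/[Ni²⁺] and the known concentrations, [Ni²⁺] in the denominator gives [Ni²⁺] = 0.0018 M.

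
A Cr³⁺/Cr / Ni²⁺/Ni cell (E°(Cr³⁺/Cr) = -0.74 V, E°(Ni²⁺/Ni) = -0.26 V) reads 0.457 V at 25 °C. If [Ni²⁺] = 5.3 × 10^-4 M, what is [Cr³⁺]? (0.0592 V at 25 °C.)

1.8 × 10^-4 M

From the Nernst equation, log Q = n(E° − E)/0.0592 = 6(0.48 − 0.457)/0.0592 = 2.331, so Q = 214.
With Q = [Cr³⁺]^2/[Ni²⁺]^3 and the known concentrations, [Cr³⁺]^2 in the numerator gives [Cr³⁺] = 1.8 × 10^-4 M.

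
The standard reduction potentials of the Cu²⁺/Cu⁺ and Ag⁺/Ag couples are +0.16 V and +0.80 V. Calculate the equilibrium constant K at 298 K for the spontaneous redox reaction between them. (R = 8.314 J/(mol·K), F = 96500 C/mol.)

6.7 × 10^10

E°_cell = +0.80 − (+0.16) = 0.64 V, with n = 1 electron transferred.
At equilibrium E = 0, so the Nernst equation gives ln K = nFE°/RT = (1)(96500)(0.64)/((8.314)(298)) = 24.93.
K = e^24.93 = 6.7 × 10^10.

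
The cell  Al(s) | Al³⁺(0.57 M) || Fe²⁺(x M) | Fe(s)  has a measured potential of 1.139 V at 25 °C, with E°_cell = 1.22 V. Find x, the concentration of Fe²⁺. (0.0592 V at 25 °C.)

0.0013 M

From the Nernst equation, log Q = n(E° − E)/0.0592 = 6(1.22 − 1.139)/0.0592 = 8.209, so Q = 1.62 × 10^8.
With Q = [Al³⁺]^2/[Fe²⁺]^3 and the known concentrations, [Fe²⁺]^3 in the denominator gives [Fe²⁺] = 0.0013 M.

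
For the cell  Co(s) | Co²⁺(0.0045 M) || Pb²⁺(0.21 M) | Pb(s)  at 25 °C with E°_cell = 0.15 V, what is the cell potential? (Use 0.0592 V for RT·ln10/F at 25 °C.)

0.199 V

Balancing electrons gives n = 2; the reaction quotient is Q = [Co²⁺]/[Pb²⁺] = 0.0214.
At 25 °C, E = E° − (0.0592/n) log Q = 0.15 − (0.0592/2)(-1.669) = 0.150 + 0.049 = 0.199 V.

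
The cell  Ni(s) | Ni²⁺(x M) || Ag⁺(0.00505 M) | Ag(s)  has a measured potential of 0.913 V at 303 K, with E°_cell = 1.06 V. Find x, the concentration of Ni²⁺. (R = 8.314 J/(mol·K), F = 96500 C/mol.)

2.0 M

From the Nernst equation, ln Q = nF(E° − E)/RT = 2×96500×(1.06 − 0.913)/(8.314×303) = 11.262, so Q = 7.78 × 10^4.
With Q = [Ni²⁺]/[Ag⁺]^2 and the known concentrations, [Ni²⁺] in the numerator gives [Ni²⁺] = 2.0 M.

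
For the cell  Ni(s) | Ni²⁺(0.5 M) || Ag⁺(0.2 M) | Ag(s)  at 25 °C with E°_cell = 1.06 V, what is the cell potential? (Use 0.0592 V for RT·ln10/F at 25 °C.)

Balancing electrons gives n = 2; the reaction quotient is Q = [Ni²⁺]/[Ag⁺]^2 = 12.5.
At 25 °C, E = E° − (0.0592/n) log Q = 1.06 − (0.0592/2)(1.097) = 1.060 − 0.032 = 1.028 V.

1.03 V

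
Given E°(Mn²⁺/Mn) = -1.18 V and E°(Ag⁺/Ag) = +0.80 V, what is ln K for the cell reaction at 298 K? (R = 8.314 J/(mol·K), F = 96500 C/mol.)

E°_cell = +0.80 − (-1.18) = 1.98 V, with n = 2 electrons transferred.
At equilibrium E = 0, so the Nernst equation gives ln K = nFE°/RT = (2)(96500)(1.98)/((8.314)(298)) = 154.24.

ln K = 154.2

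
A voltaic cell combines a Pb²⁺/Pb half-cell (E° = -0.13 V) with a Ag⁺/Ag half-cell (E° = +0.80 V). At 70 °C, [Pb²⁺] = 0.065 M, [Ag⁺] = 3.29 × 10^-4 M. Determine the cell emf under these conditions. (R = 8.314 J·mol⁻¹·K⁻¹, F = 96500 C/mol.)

0.733 V

The Ag⁺/Ag couple has the higher reduction potential and acts as the cathode, so E°_cell = +0.80 − (-0.13) = 0.93 V.
Balancing electrons gives n = 2; the reaction quotient is Q = [Pb²⁺]/[Ag⁺]^2 = 6.01 × 10^5.
E = E° − (RT/nF) ln Q = 0.93 − (8.314×343)/(2×96500) × (13.306) = 0.930 − 0.197 = 0.733 V.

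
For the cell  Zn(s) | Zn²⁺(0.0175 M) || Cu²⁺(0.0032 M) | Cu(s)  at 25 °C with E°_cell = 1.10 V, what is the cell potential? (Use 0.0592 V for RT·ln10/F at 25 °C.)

1.08 V

Balancing electrons gives n = 2; the reaction quotient is Q = [Zn²⁺]/[Cu²⁺] = 5.47.
At 25 °C, E = E° − (0.0592/n) log Q = 1.10 − (0.0592/2)(0.738) = 1.100 − 0.022 = 1.078 V.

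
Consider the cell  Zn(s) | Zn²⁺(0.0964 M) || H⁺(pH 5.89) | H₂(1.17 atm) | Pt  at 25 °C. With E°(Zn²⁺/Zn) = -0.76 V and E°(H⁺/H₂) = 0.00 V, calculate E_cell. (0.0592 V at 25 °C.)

0.44 V

The hydrogen couple is the cathode, so E°_cell = 0.76 V; n = 2.
[H⁺] = 10^(−5.89) = 1.3 × 10^-6 M, and Q = [Zn²⁺]·P(H₂) / [H⁺]^2 = 6.8 × 10^10.
E = E° − (0.0592/2) log Q = 0.76 − (0.0592/2)(10.832) = 0.439 V.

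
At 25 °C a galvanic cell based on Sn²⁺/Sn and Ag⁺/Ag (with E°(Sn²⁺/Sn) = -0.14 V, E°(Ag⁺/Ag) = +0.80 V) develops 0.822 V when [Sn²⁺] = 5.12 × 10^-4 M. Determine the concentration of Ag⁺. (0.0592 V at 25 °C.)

From the Nernst equation, log Q = n(E° − E)/0.0592 = 2(0.94 − 0.822)/0.0592 = 3.986, so Q = 9690.
With Q = [Sn²⁺]/[Ag⁺]^2 and the known concentrations, [Ag⁺]^2 in the denominator gives [Ag⁺] = 2.3 × 10^-4 M.

2.3 × 10^-4 M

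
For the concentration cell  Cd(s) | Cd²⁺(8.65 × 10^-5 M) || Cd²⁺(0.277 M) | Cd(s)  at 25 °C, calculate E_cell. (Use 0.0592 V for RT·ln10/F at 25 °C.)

Both half-cells are Cd²⁺/Cd, so E°_cell = 0. The concentrated side is the cathode; the cell reaction moves Cd²⁺ from high to low concentration with n = 2.
Q = [Cd²⁺]_dilute/[Cd²⁺]_conc = 8.65 × 10^-5/0.277 = 3.12 × 10^-4.
E = 0 − (0.0592/2) log Q = −(0.0592/2)(-3.505) = 0.1037 V.

0.10 V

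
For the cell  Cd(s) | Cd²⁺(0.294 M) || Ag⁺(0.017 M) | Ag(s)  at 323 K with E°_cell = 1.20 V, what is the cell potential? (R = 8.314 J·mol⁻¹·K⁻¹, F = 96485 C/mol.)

Balancing electrons gives n = 2; the reaction quotient is Q = [Cd²⁺]/[Ag⁺]^2 = 1020.
E = E° − (RT/nF) ln Q = 1.20 − (8.314×323)/(2×96485) × (6.925) = 1.200 − 0.096 = 1.104 V.

1.10 V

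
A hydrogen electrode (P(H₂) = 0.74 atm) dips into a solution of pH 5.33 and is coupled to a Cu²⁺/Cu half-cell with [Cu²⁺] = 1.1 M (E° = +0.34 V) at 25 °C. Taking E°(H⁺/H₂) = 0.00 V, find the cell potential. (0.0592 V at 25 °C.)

0.65 V

The Cu²⁺/Cu couple is the cathode, so E°_cell = 0.34 V; n = 2.
[H⁺] = 10^(−5.33) = 4.7 × 10^-6 M, and Q = [H⁺]^2 / ([Cu²⁺]·P(H₂)) = 2.69 × 10^-11.
E = E° − (0.0592/2) log Q = 0.34 − (0.0592/2)(-10.571) = 0.653 V.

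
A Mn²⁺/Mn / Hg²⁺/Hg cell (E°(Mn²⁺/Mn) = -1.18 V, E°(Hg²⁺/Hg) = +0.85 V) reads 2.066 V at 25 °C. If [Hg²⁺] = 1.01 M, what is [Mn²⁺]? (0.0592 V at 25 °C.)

From the Nernst equation, log Q = n(E° − E)/0.0592 = 2(2.03 − 2.066)/0.0592 = -1.216, so Q = 0.0608.
With Q = [Mn²⁺]/[Hg²⁺] and the known concentrations, [Mn²⁺] in the numerator gives [Mn²⁺] = 0.061 M.

0.061 M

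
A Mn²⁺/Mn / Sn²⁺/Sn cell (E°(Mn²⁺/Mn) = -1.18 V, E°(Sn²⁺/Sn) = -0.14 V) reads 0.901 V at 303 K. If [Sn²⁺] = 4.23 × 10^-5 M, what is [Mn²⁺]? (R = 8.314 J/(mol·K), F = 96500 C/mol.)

1.8 M

From the Nernst equation, ln Q = nF(E° − E)/RT = 2×96500×(1.04 − 0.901)/(8.314×303) = 10.649, so Q = 4.22 × 10^4.
With Q = [Mn²⁺]/[Sn²⁺] and the known concentrations, [Mn²⁺] in the numerator gives [Mn²⁺] = 1.8 M.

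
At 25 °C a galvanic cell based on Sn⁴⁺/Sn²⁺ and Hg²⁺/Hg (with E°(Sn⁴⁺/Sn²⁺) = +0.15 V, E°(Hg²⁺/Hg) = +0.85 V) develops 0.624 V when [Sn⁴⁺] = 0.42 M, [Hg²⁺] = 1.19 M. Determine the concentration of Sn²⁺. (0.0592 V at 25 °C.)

9.6 × 10^-4 M

From the Nernst equation, log Q = n(E° − E)/0.0592 = 2(0.70 − 0.624)/0.0592 = 2.568, so Q = 369.
With Q = [Sn⁴⁺]/([Sn²⁺]·[Hg²⁺]) and the known concentrations, [Sn²⁺] in the denominator gives [Sn²⁺] = 9.6 × 10^-4 M.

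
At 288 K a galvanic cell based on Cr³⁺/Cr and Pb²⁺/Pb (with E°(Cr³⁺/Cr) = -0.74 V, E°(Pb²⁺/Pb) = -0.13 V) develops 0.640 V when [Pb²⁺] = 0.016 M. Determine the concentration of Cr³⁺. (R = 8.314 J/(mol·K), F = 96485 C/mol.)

5.4 × 10^-5 M

From the Nernst equation, ln Q = nF(E° − E)/RT = 6×96485×(0.61 − 0.640)/(8.314×288) = -7.253, so Q = 7.08 × 10^-4.
With Q = [Cr³⁺]^2/[Pb²⁺]^3 and the known concentrations, [Cr³⁺]^2 in the numerator gives [Cr³⁺] = 5.4 × 10^-5 M.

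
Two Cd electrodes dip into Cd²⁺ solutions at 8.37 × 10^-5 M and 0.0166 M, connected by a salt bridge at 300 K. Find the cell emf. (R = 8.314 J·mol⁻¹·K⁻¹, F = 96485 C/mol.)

0.068 V

Both half-cells are Cd²⁺/Cd, so E°_cell = 0. The concentrated side is the cathode; the cell reaction moves Cd²⁺ from high to low concentration with n = 2.
Q = [Cd²⁺]_dilute/[Cd²⁺]_conc = 8.37 × 10^-5/0.0166 = 0.00504.
E = 0 − (RT/nF) ln Q = −((8.314×300)/(2×96485))(-5.290) = 0.0684 V.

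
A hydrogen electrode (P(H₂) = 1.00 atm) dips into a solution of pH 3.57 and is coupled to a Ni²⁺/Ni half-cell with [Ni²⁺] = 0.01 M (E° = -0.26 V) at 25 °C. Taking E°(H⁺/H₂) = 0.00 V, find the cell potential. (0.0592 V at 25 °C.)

The hydrogen couple is the cathode, so E°_cell = 0.26 V; n = 2.
[H⁺] = 10^(−3.57) = 2.7 × 10^-4 M, and Q = [Ni²⁺]·P(H₂) / [H⁺]^2 = 1.38 × 10^5.
E = E° − (0.0592/2) log Q = 0.26 − (0.0592/2)(5.140) = 0.108 V.

0.11 V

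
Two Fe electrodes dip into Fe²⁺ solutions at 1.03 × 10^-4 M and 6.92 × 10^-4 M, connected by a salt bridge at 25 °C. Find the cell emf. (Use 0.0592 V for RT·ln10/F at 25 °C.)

0.024 V

Both half-cells are Fe²⁺/Fe, so E°_cell = 0. The concentrated side is the cathode; the cell reaction moves Fe²⁺ from high to low concentration with n = 2.
Q = [Fe²⁺]_dilute/[Fe²⁺]_conc = 1.03 × 10^-4/6.92 × 10^-4 = 0.149.
E = 0 − (0.0592/2) log Q = −(0.0592/2)(-0.827) = 0.0245 V.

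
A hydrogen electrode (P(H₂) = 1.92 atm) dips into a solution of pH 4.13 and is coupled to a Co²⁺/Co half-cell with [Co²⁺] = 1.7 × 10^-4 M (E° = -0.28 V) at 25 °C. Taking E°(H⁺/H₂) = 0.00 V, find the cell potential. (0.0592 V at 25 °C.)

0.14 V

The hydrogen couple is the cathode, so E°_cell = 0.28 V; n = 2.
[H⁺] = 10^(−4.13) = 7.4 × 10^-5 M, and Q = [Co²⁺]·P(H₂) / [H⁺]^2 = 5.94 × 10^4.
E = E° − (0.0592/2) log Q = 0.28 − (0.0592/2)(4.774) = 0.139 V.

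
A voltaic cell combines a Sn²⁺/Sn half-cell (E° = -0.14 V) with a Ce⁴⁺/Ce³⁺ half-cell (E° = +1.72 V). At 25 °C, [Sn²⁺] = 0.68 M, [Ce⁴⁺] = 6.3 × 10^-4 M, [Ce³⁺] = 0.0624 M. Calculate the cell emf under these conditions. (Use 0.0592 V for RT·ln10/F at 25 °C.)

1.75 V

The Ce⁴⁺/Ce³⁺ couple has the higher reduction potential and acts as the cathode, so E°_cell = +1.72 − (-0.14) = 1.86 V.
Balancing electrons gives n = 2; the reaction quotient is Q = [Sn²⁺]·[Ce³⁺]^2/[Ce⁴⁺]^2 = 6670.
At 25 °C, E = E° − (0.0592/n) log Q = 1.86 − (0.0592/2)(3.824) = 1.860 − 0.113 = 1.747 V.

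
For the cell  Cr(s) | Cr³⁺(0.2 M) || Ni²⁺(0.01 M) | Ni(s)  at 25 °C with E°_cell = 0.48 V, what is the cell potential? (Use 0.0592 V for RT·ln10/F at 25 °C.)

Balancing electrons gives n = 6; the reaction quotient is Q = [Cr³⁺]^2/[Ni²⁺]^3 = 4 × 10^4.
At 25 °C, E = E° − (0.0592/n) log Q = 0.48 − (0.0592/6)(4.602) = 0.480 − 0.045 = 0.435 V.

0.435 V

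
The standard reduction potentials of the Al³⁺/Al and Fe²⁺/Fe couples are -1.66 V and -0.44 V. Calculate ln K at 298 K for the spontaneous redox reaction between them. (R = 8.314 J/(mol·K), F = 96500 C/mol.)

E°_cell = -0.44 − (-1.66) = 1.22 V, with n = 6 electrons transferred.
At equilibrium E = 0, so the Nernst equation gives ln K = nFE°/RT = (6)(96500)(1.22)/((8.314)(298)) = 285.11.

ln K = 285.1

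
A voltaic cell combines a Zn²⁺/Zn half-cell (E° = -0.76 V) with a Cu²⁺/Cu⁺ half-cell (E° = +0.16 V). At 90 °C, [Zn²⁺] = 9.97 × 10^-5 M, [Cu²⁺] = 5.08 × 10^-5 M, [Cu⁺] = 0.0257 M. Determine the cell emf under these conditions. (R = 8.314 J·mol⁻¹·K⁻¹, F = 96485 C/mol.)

The Cu²⁺/Cu⁺ couple has the higher reduction potential and acts as the cathode, so E°_cell = +0.16 − (-0.76) = 0.92 V.
Balancing electrons gives n = 2; the reaction quotient is Q = [Zn²⁺]·[Cu⁺]^2/[Cu²⁺]^2 = 25.5.
E = E° − (RT/nF) ln Q = 0.92 − (8.314×363)/(2×96485) × (3.239) = 0.920 − 0.051 = 0.869 V.

0.869 V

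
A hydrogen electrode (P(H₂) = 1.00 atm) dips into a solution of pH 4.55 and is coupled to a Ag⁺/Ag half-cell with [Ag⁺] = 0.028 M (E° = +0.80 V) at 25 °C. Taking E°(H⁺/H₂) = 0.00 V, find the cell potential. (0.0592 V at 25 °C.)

0.98 V

The Ag⁺/Ag couple is the cathode, so E°_cell = 0.80 V; n = 2.
[H⁺] = 10^(−4.55) = 2.8 × 10^-5 M, and Q = [H⁺]^2 / ([Ag⁺]^2·P(H₂)) = 1.01 × 10^-6.
E = E° − (0.0592/2) log Q = 0.80 − (0.0592/2)(-5.994) = 0.977 V.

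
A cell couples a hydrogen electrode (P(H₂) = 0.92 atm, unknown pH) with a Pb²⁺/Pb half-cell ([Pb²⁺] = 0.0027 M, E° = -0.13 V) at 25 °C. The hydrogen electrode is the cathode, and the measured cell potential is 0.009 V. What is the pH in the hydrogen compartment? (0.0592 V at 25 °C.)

pH = 3.35

E°_cell = 0.13 V and n = 2.
log Q = n(E° − E)/0.0592 = 2×(0.13 − 0.009)/0.0592 = 4.088.
With Q = [Pb²⁺]·P(H₂) / [H⁺]^2, solving for [H⁺] gives log[H⁺] = -3.346, so pH = 3.35.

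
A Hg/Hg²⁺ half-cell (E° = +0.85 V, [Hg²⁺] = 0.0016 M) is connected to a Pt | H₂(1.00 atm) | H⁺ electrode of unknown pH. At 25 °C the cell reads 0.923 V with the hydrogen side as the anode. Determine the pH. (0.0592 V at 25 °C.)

E°_cell = 0.85 V and n = 2.
log Q = n(E° − E)/0.0592 = 2×(0.85 − 0.923)/0.0592 = -2.466.
With Q = [H⁺]^2 / ([Hg²⁺]·P(H₂)), solving for [H⁺] gives log[H⁺] = -2.631, so pH = 2.63.

pH = 2.63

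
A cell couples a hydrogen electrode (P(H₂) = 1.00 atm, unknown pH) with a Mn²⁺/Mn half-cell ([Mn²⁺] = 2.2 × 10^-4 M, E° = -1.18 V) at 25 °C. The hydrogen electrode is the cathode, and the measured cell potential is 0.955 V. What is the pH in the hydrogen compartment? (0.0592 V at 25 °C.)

pH = 5.63

E°_cell = 1.18 V and n = 2.
log Q = n(E° − E)/0.0592 = 2×(1.18 − 0.955)/0.0592 = 7.601.
With Q = [Mn²⁺]·P(H₂) / [H⁺]^2, solving for [H⁺] gives log[H⁺] = -5.629, so pH = 5.63.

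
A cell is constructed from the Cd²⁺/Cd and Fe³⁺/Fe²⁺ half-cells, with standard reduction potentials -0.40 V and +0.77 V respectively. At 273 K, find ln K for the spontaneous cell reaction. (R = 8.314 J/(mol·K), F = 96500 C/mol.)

ln K = 99.5

E°_cell = +0.77 − (-0.40) = 1.17 V, with n = 2 electrons transferred.
At equilibrium E = 0, so the Nernst equation gives ln K = nFE°/RT = (2)(96500)(1.17)/((8.314)(273)) = 99.49.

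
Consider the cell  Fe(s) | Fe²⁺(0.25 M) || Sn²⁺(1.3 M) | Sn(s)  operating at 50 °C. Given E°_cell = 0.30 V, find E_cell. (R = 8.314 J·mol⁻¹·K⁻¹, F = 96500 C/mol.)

0.323 V

Balancing electrons gives n = 2; the reaction quotient is Q = [Fe²⁺]/[Sn²⁺] = 0.192.
E = E° − (RT/nF) ln Q = 0.30 − (8.314×323)/(2×96500) × (-1.649) = 0.300 + 0.023 = 0.323 V.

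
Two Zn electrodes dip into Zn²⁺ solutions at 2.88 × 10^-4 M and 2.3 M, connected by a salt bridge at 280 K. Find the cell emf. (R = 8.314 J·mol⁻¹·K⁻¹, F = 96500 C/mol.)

Both half-cells are Zn²⁺/Zn, so E°_cell = 0. The concentrated side is the cathode; the cell reaction moves Zn²⁺ from high to low concentration with n = 2.
Q = [Zn²⁺]_dilute/[Zn²⁺]_conc = 2.88 × 10^-4/2.3 = 1.25 × 10^-4.
E = 0 − (RT/nF) ln Q = −((8.314×280)/(2×96500))(-8.985) = 0.1084 V.

0.11 V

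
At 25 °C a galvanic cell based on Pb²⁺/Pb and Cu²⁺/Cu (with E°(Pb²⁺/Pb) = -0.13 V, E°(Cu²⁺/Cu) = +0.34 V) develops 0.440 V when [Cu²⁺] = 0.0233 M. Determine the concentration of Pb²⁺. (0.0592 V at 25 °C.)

0.24 M

From the Nernst equation, log Q = n(E° − E)/0.0592 = 2(0.47 − 0.440)/0.0592 = 1.014, so Q = 10.3.
With Q = [Pb²⁺]/[Cu²⁺] and the known concentrations, [Pb²⁺] in the numerator gives [Pb²⁺] = 0.24 M.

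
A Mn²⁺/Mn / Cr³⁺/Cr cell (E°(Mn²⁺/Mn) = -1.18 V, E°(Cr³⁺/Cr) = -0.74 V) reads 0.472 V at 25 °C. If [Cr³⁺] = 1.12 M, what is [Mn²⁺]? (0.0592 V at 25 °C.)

0.089 M

From the Nernst equation, log Q = n(E° − E)/0.0592 = 6(0.44 − 0.472)/0.0592 = -3.243, so Q = 5.71 × 10^-4.
With Q = [Mn²⁺]^3/[Cr³⁺]^2 and the known concentrations, [Mn²⁺]^3 in the numerator gives [Mn²⁺] = 0.089 M.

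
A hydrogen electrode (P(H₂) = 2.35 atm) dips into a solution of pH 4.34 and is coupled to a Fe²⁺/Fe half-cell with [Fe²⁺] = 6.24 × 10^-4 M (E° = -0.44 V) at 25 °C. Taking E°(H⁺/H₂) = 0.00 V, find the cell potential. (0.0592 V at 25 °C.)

The hydrogen couple is the cathode, so E°_cell = 0.44 V; n = 2.
[H⁺] = 10^(−4.34) = 4.6 × 10^-5 M, and Q = [Fe²⁺]·P(H₂) / [H⁺]^2 = 7.02 × 10^5.
E = E° − (0.0592/2) log Q = 0.44 − (0.0592/2)(5.846) = 0.267 V.

0.27 V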